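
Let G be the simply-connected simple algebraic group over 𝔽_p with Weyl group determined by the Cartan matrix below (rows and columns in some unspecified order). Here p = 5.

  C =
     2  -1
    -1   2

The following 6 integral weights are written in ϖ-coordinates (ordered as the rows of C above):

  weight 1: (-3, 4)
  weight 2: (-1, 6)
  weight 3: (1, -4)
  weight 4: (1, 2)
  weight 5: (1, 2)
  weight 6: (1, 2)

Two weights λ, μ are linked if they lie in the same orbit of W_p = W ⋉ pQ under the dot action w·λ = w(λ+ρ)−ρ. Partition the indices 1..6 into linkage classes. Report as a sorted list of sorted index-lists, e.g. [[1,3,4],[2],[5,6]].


Dynkin diagram of C (from the 2 off-diagonal −1 entries): A_2.

Folding the 6 weights λ_j+ρ into Ā_5 (reps in the given 2-coord order):

  λ_1 → (2, 3)
  λ_2 → (2, 3)
  λ_3 → (1, 2)
  λ_4 → (2, 3)
  λ_5 → (2, 3)
  λ_6 → (2, 3)

The 6 indices split into 2 linkage classes (same alcove rep ⇔ same W_5-dot-orbit):

[[1, 2, 4, 5, 6], [3]]


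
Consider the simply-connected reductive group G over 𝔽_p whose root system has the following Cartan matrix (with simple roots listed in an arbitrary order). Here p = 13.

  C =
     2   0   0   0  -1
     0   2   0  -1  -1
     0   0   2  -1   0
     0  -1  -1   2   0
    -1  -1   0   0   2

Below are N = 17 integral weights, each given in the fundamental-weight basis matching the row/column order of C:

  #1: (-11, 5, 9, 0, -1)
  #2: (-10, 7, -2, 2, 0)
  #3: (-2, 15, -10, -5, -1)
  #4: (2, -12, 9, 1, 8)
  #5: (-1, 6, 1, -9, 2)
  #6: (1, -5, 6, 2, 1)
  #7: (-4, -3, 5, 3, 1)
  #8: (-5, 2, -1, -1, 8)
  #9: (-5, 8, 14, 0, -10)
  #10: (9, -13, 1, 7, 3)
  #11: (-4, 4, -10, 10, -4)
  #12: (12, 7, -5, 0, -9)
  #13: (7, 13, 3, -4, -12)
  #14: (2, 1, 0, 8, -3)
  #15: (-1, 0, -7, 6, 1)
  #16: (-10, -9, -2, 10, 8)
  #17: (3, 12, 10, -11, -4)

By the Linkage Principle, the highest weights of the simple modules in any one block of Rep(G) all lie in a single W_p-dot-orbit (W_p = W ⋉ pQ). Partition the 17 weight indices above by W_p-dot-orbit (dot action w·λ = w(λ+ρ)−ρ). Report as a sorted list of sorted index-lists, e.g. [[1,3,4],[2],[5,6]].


Type A_5, rank 5, |W|=720; reorder rows/cols to standard.

Alcove-folded reps (p=13, 17 weights, presented ϖ-order):

  [1] (4, 1, 3, 3, 2);  [2] (1, 0, 1, 2, 8);  [3] (1, 0, 1, 9, 2);  [4] (1, 0, 1, 9, 2);  [5] (0, 1, 6, 1, 2);  [6] (0, 1, 6, 1, 2);  [7] (0, 1, 6, 1, 2);  [8] (4, 3, 0, 0, 5);  [9] (0, 2, 0, 1, 1);  [10] (1, 0, 1, 2, 8);  [11] (0, 1, 6, 1, 2);  [12] (4, 3, 0, 0, 5);  [13] (1, 0, 1, 2, 8);  [14] (1, 0, 1, 9, 2);  [15] (0, 1, 6, 1, 2);  [16] (1, 0, 1, 2, 8);  [17] (1, 0, 1, 9, 2)

These 17 weights hit 6 W_13-dot-orbits; sizes (1, 4, 4, 5, 2, 1):

[[1], [2, 10, 13, 16], [3, 4, 14, 17], [5, 6, 7, 11, 15], [8, 12], [9]]


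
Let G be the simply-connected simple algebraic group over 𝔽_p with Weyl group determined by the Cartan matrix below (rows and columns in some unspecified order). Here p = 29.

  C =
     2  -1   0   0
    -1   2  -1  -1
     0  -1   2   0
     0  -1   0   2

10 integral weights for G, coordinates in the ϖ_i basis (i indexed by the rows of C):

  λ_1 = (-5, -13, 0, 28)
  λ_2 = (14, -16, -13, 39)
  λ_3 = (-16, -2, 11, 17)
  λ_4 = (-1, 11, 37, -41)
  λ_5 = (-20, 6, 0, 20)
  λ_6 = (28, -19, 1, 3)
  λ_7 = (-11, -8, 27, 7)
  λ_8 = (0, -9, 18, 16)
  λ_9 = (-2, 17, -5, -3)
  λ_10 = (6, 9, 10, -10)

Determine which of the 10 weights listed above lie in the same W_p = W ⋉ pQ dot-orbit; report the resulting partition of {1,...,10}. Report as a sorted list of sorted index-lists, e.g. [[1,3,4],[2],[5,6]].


C ↔ D_4 under row/col permutation; |W(D_4)| = 192.

λ_j+ρ reflected into Ā_29 (⟨·,θ^∨⟩≤29); 4-tuples as given:

    [1] (1, 11, 4, 2)
    [2] (1, 11, 4, 2)
    [3] (1, 11, 4, 2)
    [4] (7, 1, 11, 9)
    [5] (7, 1, 11, 9)
    [6] (1, 11, 4, 2)
    [7] (7, 1, 11, 9)
    [8] (7, 1, 11, 9)
    [9] (1, 11, 4, 2)
    [10] (7, 1, 11, 9)

The 10 indices split into 2 linkage classes (same alcove rep ⇔ same W_29-dot-orbit):

[[1, 2, 3, 6, 9], [4, 5, 7, 8, 10]]


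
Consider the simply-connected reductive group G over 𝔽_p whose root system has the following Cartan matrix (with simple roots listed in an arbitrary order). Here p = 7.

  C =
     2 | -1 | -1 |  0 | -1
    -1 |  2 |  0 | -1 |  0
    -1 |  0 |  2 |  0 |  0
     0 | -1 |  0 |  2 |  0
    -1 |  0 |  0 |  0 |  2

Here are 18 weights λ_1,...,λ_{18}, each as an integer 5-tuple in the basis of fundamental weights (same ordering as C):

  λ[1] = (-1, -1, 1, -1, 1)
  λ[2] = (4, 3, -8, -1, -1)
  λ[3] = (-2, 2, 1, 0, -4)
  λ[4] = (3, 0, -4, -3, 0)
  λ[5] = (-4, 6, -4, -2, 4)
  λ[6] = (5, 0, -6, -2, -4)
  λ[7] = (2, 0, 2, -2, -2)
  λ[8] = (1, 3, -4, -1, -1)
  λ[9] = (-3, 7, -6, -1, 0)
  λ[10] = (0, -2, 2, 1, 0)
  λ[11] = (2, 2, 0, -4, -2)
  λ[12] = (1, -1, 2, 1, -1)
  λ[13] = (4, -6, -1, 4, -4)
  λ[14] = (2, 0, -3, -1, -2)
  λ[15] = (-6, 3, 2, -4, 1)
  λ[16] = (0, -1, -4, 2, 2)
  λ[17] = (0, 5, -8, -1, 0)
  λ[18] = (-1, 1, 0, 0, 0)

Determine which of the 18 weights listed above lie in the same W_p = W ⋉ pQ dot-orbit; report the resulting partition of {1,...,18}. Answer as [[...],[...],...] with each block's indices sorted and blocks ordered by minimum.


Dynkin diagram of C (from the 8 off-diagonal −1 entries): D_5.

Folding the 18 weights λ_j+ρ into Ā_7 (reps in the given 5-coord order):

  λ_1 → (0, 0, 2, 0, 2)
  λ_2 → (0, 2, 3, 0, 0)
  λ_3 → (0, 1, 2, 0, 1)
  λ_4 → (0, 1, 3, 1, 1)
  λ_5 → (0, 1, 3, 1, 1)
  λ_6 → (0, 1, 3, 1, 1)
  λ_7 → (0, 1, 3, 1, 1)
  λ_8 → (0, 1, 2, 0, 1)
  λ_9 → (0, 0, 1, 1, 5)
  λ_10 → (0, 1, 3, 1, 1)
  λ_11 → (0, 2, 1, 1, 1)
  λ_12 → (0, 2, 3, 0, 0)
  λ_13 → (0, 2, 3, 0, 0)
  λ_14 → (0, 1, 2, 0, 1)
  λ_15 → (0, 1, 2, 0, 1)
  λ_16 → (0, 2, 1, 1, 1)
  λ_17 → (0, 0, 1, 1, 5)
  λ_18 → (0, 2, 1, 1, 1)

The 18 indices split into 6 linkage classes (same alcove rep ⇔ same W_7-dot-orbit):

[[1], [2, 12, 13], [3, 8, 14, 15], [4, 5, 6, 7, 10], [9, 17], [11, 16, 18]]


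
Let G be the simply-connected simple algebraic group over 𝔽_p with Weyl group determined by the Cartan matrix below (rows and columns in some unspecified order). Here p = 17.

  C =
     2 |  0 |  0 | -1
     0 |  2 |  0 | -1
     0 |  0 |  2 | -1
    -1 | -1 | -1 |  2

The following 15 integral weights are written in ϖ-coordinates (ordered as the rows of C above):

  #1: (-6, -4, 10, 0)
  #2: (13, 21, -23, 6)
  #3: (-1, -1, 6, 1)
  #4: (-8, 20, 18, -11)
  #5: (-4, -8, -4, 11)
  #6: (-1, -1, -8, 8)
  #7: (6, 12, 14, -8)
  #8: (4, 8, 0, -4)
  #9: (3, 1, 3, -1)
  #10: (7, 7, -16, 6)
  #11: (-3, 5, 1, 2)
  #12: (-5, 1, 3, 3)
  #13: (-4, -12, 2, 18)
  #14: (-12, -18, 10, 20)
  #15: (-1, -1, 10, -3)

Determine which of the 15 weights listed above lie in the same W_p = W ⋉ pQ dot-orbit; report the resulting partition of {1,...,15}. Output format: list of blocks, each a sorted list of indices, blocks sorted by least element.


Root system D_4: the 4×4 matrix C matches after relabeling.

Alcove-folded reps (p=17, 15 weights, presented ϖ-order):

    λ_1+ρ ↦ (2, 4, 4, 1)
    λ_2+ρ ↦ (2, 4, 4, 1)
    λ_3+ρ ↦ (0, 0, 7, 2)
    λ_4+ρ ↦ (4, 2, 4, 0)
    λ_5+ρ ↦ (2, 6, 2, 1)
    λ_6+ρ ↦ (0, 0, 7, 2)
    λ_7+ρ ↦ (4, 2, 4, 0)
    λ_8+ρ ↦ (2, 6, 2, 1)
    λ_9+ρ ↦ (4, 2, 4, 0)
    λ_10+ρ ↦ (0, 0, 7, 2)
    λ_11+ρ ↦ (2, 6, 2, 1)
    λ_12+ρ ↦ (4, 2, 4, 0)
    λ_13+ρ ↦ (2, 6, 2, 1)
    λ_14+ρ ↦ (4, 2, 4, 0)
    λ_15+ρ ↦ (0, 0, 7, 2)

The 15 indices split into 4 linkage classes (same alcove rep ⇔ same W_17-dot-orbit):

[[1, 2], [3, 6, 10, 15], [4, 7, 9, 12, 14], [5, 8, 11, 13]]


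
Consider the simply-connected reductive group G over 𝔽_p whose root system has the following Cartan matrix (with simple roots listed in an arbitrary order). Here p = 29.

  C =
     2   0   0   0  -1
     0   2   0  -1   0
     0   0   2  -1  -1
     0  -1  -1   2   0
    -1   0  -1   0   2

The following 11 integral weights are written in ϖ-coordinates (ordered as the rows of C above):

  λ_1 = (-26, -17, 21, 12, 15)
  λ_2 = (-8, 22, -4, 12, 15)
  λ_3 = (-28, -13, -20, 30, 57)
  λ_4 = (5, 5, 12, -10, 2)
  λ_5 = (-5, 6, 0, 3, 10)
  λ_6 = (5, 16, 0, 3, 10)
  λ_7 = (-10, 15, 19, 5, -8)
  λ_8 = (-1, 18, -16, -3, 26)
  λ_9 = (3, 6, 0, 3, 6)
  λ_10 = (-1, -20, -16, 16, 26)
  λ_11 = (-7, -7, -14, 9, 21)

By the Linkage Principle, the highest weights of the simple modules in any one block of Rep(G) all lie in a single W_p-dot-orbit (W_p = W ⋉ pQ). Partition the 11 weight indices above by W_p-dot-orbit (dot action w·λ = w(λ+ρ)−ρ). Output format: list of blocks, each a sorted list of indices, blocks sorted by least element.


Dynkin diagram of C (from the 8 off-diagonal −1 entries): A_5.

Alcove-folded reps (p=29, 11 weights, presented ϖ-order):

  λ_1+ρ ↦ (6, 3, 4, 6, 3)
  λ_2+ρ ↦ (6, 3, 4, 6, 3)
  λ_3+ρ ↦ (0, 2, 2, 15, 10)
  λ_4+ρ ↦ (6, 3, 4, 6, 3)
  λ_5+ρ ↦ (4, 7, 1, 4, 7)
  λ_6+ρ ↦ (4, 7, 1, 4, 7)
  λ_7+ρ ↦ (6, 3, 4, 6, 3)
  λ_8+ρ ↦ (0, 2, 2, 15, 10)
  λ_9+ρ ↦ (4, 7, 1, 4, 7)
  λ_10+ρ ↦ (0, 2, 2, 15, 10)
  λ_11+ρ ↦ (6, 3, 4, 6, 3)

The 11 indices split into 3 linkage classes (same alcove rep ⇔ same W_29-dot-orbit):

[[1, 2, 4, 7, 11], [3, 8, 10], [5, 6, 9]]


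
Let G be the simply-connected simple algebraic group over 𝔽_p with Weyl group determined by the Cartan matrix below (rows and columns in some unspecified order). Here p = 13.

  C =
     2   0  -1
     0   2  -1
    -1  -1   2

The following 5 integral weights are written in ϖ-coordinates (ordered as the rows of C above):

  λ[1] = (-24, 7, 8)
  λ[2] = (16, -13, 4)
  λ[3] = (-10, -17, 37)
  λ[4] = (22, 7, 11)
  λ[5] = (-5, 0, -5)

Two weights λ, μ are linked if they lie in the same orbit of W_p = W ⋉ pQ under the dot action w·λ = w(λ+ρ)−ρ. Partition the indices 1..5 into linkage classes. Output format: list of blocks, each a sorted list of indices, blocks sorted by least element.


Type A_3, rank 3, |W|=24; reorder rows/cols to standard.

W_13-reps of the 5 weights in Ā_13 (same 3-coord order as C):

    λ_1 → (1, 4, 3)
    λ_2 → (1, 4, 3)
    λ_3 → (1, 0, 9)
    λ_4 → (1, 4, 3)
    λ_5 → (1, 4, 3)

2 distinct reps among the 5 weights ⇒ 2 W_13-linkage classes:

[[1, 2, 4, 5], [3]]


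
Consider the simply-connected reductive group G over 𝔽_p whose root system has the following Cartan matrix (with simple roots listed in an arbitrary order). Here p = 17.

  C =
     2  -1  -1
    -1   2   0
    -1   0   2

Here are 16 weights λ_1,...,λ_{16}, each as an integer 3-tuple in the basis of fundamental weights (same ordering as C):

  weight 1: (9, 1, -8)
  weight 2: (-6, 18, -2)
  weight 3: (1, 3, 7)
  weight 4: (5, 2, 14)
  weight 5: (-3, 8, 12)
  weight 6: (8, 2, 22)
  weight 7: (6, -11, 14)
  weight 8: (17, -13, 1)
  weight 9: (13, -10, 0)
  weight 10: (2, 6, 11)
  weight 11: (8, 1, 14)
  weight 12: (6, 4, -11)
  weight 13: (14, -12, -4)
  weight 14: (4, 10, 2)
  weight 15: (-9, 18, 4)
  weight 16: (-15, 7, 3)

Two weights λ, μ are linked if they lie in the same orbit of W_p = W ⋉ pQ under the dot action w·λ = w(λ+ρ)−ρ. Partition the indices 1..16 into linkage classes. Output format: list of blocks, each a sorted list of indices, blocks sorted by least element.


Type A_3, rank 3, |W|=24; reorder rows/cols to standard.

Ā_17 reps of the 16 weights (A_3, coords as presented):

  λ_1 → (3, 2, 7);  λ_2 → (1, 11, 3);  λ_3 → (2, 4, 8);  λ_4 → (2, 4, 8);  λ_5 → (2, 4, 8);  λ_6 → (5, 9, 1);  λ_7 → (3, 2, 7);  λ_8 → (5, 9, 1);  λ_9 → (5, 9, 1);  λ_10 → (3, 2, 7);  λ_11 → (2, 7, 6);  λ_12 → (3, 2, 7);  λ_13 → (1, 11, 3);  λ_14 → (5, 9, 1);  λ_15 → (5, 9, 1);  λ_16 → (2, 4, 8)

Grouping the 16 weights by Ā_17-representative: 5 linkage classes.

[[1, 7, 10, 12], [2, 13], [3, 4, 5, 16], [6, 8, 9, 14, 15], [11]]


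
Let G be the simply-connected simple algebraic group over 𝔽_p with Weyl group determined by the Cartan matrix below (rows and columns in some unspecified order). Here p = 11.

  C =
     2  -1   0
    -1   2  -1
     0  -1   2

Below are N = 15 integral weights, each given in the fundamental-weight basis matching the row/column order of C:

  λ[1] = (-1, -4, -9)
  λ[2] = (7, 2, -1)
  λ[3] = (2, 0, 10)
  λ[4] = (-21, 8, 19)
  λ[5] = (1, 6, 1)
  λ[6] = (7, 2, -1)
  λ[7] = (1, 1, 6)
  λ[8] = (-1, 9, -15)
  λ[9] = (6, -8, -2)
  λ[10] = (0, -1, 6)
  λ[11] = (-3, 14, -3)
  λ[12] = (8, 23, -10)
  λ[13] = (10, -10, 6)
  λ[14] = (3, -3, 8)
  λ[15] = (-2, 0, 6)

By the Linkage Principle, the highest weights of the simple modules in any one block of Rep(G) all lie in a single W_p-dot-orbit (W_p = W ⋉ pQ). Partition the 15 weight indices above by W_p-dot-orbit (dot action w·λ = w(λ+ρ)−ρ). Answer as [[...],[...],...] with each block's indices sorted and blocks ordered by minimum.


Type A_3, rank 3, |W|=24; reorder rows/cols to standard.

Ā_11 reps of the 15 weights (A_3, coords as presented):

  λ_1 → (8, 3, 0);  λ_2 → (8, 3, 0);  λ_3 → (1, 0, 7);  λ_4 → (2, 7, 2);  λ_5 → (2, 7, 2);  λ_6 → (8, 3, 0);  λ_7 → (2, 2, 7);  λ_8 → (1, 0, 7);  λ_9 → (1, 0, 7);  λ_10 → (1, 0, 7);  λ_11 → (2, 7, 2);  λ_12 → (2, 7, 2);  λ_13 → (2, 7, 2);  λ_14 → (2, 2, 7);  λ_15 → (1, 0, 7)

Partition of {1..15} into 4 W_11-dot-orbits:

[[1, 2, 6], [3, 8, 9, 10, 15], [4, 5, 11, 12, 13], [7, 14]]


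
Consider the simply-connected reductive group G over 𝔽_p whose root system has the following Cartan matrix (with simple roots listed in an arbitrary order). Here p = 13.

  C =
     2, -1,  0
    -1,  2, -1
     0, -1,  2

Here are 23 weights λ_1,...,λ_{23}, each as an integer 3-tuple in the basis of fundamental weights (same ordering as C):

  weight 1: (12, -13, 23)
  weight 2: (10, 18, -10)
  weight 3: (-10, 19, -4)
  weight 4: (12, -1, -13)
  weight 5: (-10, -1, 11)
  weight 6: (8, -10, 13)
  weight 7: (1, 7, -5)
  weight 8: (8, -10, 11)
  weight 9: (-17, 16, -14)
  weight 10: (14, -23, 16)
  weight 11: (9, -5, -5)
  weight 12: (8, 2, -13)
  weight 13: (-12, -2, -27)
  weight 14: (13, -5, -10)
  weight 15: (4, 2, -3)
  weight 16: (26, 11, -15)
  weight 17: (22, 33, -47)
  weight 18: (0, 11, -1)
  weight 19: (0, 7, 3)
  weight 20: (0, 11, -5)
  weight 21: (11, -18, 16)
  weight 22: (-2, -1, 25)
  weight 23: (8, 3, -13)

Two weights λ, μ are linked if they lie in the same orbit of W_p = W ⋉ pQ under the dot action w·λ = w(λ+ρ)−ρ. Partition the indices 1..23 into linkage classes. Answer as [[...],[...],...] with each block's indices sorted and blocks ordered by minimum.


Type A_3, rank 3, |W|=24; reorder rows/cols to standard.

Ā_13 reps of the 23 weights (A_3, coords as presented):

  λ_1 → (11, 1, 0)
  λ_2 → (2, 4, 4)
  λ_3 → (2, 4, 4)
  λ_4 → (1, 12, 0)
  λ_5 → (0, 9, 3)
  λ_6 → (1, 8, 4)
  λ_7 → (2, 4, 4)
  λ_8 → (0, 9, 3)
  λ_9 → (0, 9, 3)
  λ_10 → (2, 4, 4)
  λ_11 → (2, 4, 4)
  λ_12 → (0, 9, 3)
  λ_13 → (11, 1, 0)
  λ_14 → (0, 9, 3)
  λ_15 → (5, 1, 2)
  λ_16 → (11, 1, 0)
  λ_17 → (5, 1, 2)
  λ_18 → (1, 12, 0)
  λ_19 → (1, 8, 4)
  λ_20 → (1, 8, 4)
  λ_21 → (1, 8, 4)
  λ_22 → (1, 12, 0)
  λ_23 → (1, 8, 4)

Partition of {1..23} into 6 W_13-dot-orbits:

[[1, 13, 16], [2, 3, 7, 10, 11], [4, 18, 22], [5, 8, 9, 12, 14], [6, 19, 20, 21, 23], [15, 17]]


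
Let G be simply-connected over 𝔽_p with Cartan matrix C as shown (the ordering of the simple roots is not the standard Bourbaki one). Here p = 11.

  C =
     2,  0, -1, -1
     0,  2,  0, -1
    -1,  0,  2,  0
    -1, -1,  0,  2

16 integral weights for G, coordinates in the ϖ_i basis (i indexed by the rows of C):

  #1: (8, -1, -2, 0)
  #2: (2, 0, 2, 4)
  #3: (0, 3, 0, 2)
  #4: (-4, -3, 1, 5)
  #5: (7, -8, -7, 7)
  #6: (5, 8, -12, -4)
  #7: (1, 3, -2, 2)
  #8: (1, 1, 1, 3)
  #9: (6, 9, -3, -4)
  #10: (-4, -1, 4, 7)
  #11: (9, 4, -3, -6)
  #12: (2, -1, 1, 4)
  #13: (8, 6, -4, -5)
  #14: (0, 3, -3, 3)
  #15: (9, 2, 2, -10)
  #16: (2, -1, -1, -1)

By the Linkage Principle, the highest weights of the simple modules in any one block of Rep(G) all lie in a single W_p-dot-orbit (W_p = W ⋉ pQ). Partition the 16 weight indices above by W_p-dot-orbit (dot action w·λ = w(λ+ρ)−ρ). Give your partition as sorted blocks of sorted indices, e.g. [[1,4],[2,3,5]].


Root system A_4: the 4×4 matrix C matches after relabeling.

Folding the 16 weights λ_j+ρ into Ā_11 (reps in the given 4-coord order):

  λ_1+ρ ↦ (8, 0, 1, 1)
  λ_2+ρ ↦ (3, 0, 2, 5)
  λ_3+ρ ↦ (1, 4, 1, 3)
  λ_4+ρ ↦ (2, 2, 1, 1)
  λ_5+ρ ↦ (2, 2, 1, 1)
  λ_6+ρ ↦ (3, 0, 2, 5)
  λ_7+ρ ↦ (1, 4, 1, 3)
  λ_8+ρ ↦ (2, 2, 2, 4)
  λ_9+ρ ↦ (1, 4, 1, 3)
  λ_10+ρ ↦ (3, 0, 2, 5)
  λ_11+ρ ↦ (3, 0, 2, 5)
  λ_12+ρ ↦ (3, 0, 2, 5)
  λ_13+ρ ↦ (2, 2, 2, 4)
  λ_14+ρ ↦ (1, 4, 1, 3)
  λ_15+ρ ↦ (1, 4, 1, 3)
  λ_16+ρ ↦ (3, 0, 0, 0)

Grouping the 16 weights by Ā_11-representative: 6 linkage classes.

[[1], [2, 6, 10, 11, 12], [3, 7, 9, 14, 15], [4, 5], [8, 13], [16]]


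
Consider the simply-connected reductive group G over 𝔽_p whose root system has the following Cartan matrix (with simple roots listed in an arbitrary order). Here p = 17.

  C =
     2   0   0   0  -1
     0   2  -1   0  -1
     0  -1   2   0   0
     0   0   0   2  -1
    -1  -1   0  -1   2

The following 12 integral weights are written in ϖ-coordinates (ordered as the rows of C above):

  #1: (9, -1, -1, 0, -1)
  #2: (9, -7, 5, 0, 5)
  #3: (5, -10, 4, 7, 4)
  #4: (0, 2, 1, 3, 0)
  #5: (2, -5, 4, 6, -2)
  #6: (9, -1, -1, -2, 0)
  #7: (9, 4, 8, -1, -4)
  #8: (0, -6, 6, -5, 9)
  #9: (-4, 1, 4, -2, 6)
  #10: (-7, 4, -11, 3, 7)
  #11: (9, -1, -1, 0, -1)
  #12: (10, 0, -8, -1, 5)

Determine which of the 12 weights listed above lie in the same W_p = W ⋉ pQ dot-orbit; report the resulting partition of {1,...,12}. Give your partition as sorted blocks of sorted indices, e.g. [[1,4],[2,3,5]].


D_5 Cartan matrix, 5 simple roots permuted; ρ=(1,1,1,1,1).

λ_j+ρ reflected into Ā_17 (⟨·,θ^∨⟩≤17); 5-tuples as given:

  λ_1 → (10, 0, 0, 1, 0);  λ_2 → (10, 0, 0, 1, 0);  λ_3 → (2, 2, 2, 4, 2);  λ_4 → (1, 3, 2, 4, 1);  λ_5 → (2, 1, 0, 2, 2);  λ_6 → (10, 0, 0, 1, 0);  λ_7 → (3, 0, 5, 1, 3);  λ_8 → (1, 3, 2, 4, 1);  λ_9 → (3, 0, 5, 1, 3);  λ_10 → (3, 0, 5, 1, 3);  λ_11 → (10, 0, 0, 1, 0);  λ_12 → (10, 0, 0, 1, 0)

5 distinct reps among the 12 weights ⇒ 5 W_17-linkage classes:

[[1, 2, 6, 11, 12], [3], [4, 8], [5], [7, 9, 10]]


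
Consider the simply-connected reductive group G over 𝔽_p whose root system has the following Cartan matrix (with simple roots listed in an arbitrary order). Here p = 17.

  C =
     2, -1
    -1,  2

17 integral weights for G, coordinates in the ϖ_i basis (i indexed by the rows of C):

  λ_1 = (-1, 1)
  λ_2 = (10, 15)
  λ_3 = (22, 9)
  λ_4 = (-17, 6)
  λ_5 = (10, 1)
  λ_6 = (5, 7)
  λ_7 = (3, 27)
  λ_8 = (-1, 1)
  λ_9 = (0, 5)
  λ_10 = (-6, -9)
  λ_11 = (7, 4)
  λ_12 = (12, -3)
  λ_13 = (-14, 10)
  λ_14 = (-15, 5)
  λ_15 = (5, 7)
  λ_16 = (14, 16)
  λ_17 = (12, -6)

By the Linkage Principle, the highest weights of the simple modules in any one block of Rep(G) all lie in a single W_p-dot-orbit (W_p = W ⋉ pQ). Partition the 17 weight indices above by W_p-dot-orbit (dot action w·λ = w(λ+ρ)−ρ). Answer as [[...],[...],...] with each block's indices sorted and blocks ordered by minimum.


Type A_2, rank 2, |W|=6; reorder rows/cols to standard.

W_17-reps of the 17 weights in Ā_17 (same 2-coord order as C):

  [1] (0, 2);  [2] (1, 6);  [3] (1, 6);  [4] (7, 9);  [5] (11, 2);  [6] (6, 8);  [7] (11, 2);  [8] (0, 2);  [9] (1, 6);  [10] (8, 5);  [11] (8, 5);  [12] (11, 2);  [13] (11, 2);  [14] (6, 8);  [15] (6, 8);  [16] (0, 2);  [17] (8, 5)

Grouping the 17 weights by Ā_17-representative: 6 linkage classes.

[[1, 8, 16], [2, 3, 9], [4], [5, 7, 12, 13], [6, 14, 15], [10, 11, 17]]


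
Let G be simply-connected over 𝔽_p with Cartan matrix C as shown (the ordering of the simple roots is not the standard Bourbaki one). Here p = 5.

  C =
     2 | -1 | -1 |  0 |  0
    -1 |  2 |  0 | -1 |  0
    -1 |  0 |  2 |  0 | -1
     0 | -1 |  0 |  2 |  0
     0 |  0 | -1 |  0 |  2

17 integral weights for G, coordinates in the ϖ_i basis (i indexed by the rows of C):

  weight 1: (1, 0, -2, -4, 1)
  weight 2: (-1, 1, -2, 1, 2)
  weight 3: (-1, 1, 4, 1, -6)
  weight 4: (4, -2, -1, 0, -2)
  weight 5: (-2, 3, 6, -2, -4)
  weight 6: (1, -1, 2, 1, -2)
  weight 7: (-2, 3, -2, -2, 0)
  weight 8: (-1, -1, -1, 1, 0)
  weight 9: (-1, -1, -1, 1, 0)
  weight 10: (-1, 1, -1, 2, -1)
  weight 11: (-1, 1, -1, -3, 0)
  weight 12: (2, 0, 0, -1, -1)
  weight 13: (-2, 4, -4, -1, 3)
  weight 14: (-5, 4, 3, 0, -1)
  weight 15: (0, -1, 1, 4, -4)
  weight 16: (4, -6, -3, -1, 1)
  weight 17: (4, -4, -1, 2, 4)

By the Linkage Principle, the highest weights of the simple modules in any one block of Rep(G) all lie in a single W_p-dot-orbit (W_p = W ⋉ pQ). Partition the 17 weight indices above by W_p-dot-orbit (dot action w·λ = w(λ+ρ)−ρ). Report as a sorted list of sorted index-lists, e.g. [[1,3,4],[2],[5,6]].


Type A_5, rank 5, |W|=720; reorder rows/cols to standard.

Each λ_j+ρ reduced to Ā_5; 5-tuples below use C's row order:

  λ_1 → (1, 1, 0, 1, 1);  λ_2 → (1, 1, 0, 1, 1);  λ_3 → (0, 0, 0, 2, 1);  λ_4 → (3, 1, 1, 0, 0);  λ_5 → (1, 1, 0, 1, 1);  λ_6 → (2, 0, 1, 0, 1);  λ_7 → (1, 1, 0, 1, 1);  λ_8 → (0, 0, 0, 2, 1);  λ_9 → (0, 0, 0, 2, 1);  λ_10 → (0, 2, 0, 3, 0);  λ_11 → (0, 0, 0, 2, 1);  λ_12 → (3, 1, 1, 0, 0);  λ_13 → (3, 1, 1, 0, 0);  λ_14 → (3, 1, 1, 0, 0);  λ_15 → (0, 0, 0, 2, 1);  λ_16 → (0, 2, 0, 3, 0);  λ_17 → (0, 2, 0, 3, 0)

The 17 indices split into 5 linkage classes (same alcove rep ⇔ same W_5-dot-orbit):

[[1, 2, 5, 7], [3, 8, 9, 11, 15], [4, 12, 13, 14], [6], [10, 16, 17]]


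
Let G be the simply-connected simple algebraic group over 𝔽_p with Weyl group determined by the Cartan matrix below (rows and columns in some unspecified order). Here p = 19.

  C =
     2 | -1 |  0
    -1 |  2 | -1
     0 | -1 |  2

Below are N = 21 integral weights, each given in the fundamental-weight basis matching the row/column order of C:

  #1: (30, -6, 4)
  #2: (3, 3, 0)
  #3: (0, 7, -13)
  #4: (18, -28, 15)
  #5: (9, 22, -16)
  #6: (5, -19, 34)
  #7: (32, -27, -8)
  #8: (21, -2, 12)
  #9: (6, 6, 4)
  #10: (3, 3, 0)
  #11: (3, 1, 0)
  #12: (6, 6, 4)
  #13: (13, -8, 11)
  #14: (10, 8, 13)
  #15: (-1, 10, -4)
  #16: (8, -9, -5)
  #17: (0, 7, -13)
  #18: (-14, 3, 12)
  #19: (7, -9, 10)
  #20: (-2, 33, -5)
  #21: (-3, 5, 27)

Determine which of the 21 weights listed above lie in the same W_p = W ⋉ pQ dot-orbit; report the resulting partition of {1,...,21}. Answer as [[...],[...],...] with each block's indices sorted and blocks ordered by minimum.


Dynkin diagram of C (from the 4 off-diagonal −1 entries): A_3.

Alcove-folded reps (p=19, 21 weights, presented ϖ-order):

    λ_1 → (7, 7, 5)
    λ_2 → (4, 4, 1)
    λ_3 → (3, 1, 8)
    λ_4 → (0, 8, 3)
    λ_5 → (4, 4, 1)
    λ_6 → (4, 2, 1)
    λ_7 → (7, 7, 5)
    λ_8 → (4, 2, 1)
    λ_9 → (7, 7, 5)
    λ_10 → (4, 4, 1)
    λ_11 → (4, 2, 1)
    λ_12 → (7, 7, 5)
    λ_13 → (7, 7, 5)
    λ_14 → (4, 4, 1)
    λ_15 → (0, 8, 3)
    λ_16 → (3, 1, 8)
    λ_17 → (3, 1, 8)
    λ_18 → (4, 9, 4)
    λ_19 → (0, 8, 3)
    λ_20 → (4, 4, 1)
    λ_21 → (4, 9, 4)

These 21 weights hit 6 W_19-dot-orbits; sizes (5, 5, 3, 3, 3, 2):

[[1, 7, 9, 12, 13], [2, 5, 10, 14, 20], [3, 16, 17], [4, 15, 19], [6, 8, 11], [18, 21]]


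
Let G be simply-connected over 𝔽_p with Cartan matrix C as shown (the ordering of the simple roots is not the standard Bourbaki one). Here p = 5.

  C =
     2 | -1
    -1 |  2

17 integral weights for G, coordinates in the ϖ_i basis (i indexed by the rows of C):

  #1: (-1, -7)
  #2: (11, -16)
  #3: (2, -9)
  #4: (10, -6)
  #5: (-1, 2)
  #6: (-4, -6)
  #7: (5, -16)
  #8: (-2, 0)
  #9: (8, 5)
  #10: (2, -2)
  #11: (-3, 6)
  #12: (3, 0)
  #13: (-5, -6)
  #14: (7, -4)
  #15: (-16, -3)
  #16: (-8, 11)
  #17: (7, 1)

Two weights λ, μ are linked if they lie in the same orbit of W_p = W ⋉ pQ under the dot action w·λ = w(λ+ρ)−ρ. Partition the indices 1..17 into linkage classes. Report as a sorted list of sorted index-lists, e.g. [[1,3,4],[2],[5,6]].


Cartan matrix: type A_2 (|W|=6); un-permuting the 2 rows.

Each λ_j+ρ reduced to Ā_5; 2-tuples below use C's row order:

  λ_1 → (4, 1);  λ_2 → (0, 3);  λ_3 → (2, 0);  λ_4 → (1, 0);  λ_5 → (0, 3);  λ_6 → (2, 0);  λ_7 → (4, 1);  λ_8 → (1, 0);  λ_9 → (4, 1);  λ_10 → (2, 1);  λ_11 → (0, 3);  λ_12 → (4, 1);  λ_13 → (1, 0);  λ_14 → (2, 0);  λ_15 → (2, 0);  λ_16 → (2, 0);  λ_17 → (0, 3)

Grouping the 17 weights by Ā_5-representative: 5 linkage classes.

[[1, 7, 9, 12], [2, 5, 11, 17], [3, 6, 14, 15, 16], [4, 8, 13], [10]]


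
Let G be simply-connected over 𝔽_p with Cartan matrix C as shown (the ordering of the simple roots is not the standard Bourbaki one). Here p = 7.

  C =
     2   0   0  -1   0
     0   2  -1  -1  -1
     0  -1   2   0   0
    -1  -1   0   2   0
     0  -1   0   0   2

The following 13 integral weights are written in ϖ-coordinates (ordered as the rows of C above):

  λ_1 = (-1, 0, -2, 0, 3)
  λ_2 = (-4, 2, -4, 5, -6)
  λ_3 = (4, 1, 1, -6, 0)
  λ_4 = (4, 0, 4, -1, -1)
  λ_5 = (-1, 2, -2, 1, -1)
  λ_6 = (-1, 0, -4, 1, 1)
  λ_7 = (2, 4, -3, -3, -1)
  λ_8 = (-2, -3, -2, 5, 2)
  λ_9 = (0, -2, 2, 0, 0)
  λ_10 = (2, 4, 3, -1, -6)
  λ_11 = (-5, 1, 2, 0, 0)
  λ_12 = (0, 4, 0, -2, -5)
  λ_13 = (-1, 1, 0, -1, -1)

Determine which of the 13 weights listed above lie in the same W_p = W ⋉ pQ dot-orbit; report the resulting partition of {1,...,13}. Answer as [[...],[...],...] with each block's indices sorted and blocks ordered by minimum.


C ↔ D_5 under row/col permutation; |W(D_5)| = 1920.

W_7-reps of the 13 weights in Ā_7 (same 5-coord order as C):

  λ_1 → (0, 0, 1, 1, 4);  λ_2 → (1, 1, 2, 0, 0);  λ_3 → (0, 0, 1, 2, 2);  λ_4 → (0, 0, 1, 1, 4);  λ_5 → (0, 2, 1, 0, 0);  λ_6 → (0, 2, 1, 0, 0);  λ_7 → (1, 1, 2, 0, 0);  λ_8 → (1, 1, 2, 0, 0);  λ_9 → (1, 1, 2, 0, 0);  λ_10 → (0, 2, 1, 0, 0);  λ_11 → (1, 1, 2, 0, 0);  λ_12 → (0, 0, 1, 1, 4);  λ_13 → (0, 2, 1, 0, 0)

Grouping the 13 weights by Ā_7-representative: 4 linkage classes.

[[1, 4, 12], [2, 7, 8, 9, 11], [3], [5, 6, 10, 13]]


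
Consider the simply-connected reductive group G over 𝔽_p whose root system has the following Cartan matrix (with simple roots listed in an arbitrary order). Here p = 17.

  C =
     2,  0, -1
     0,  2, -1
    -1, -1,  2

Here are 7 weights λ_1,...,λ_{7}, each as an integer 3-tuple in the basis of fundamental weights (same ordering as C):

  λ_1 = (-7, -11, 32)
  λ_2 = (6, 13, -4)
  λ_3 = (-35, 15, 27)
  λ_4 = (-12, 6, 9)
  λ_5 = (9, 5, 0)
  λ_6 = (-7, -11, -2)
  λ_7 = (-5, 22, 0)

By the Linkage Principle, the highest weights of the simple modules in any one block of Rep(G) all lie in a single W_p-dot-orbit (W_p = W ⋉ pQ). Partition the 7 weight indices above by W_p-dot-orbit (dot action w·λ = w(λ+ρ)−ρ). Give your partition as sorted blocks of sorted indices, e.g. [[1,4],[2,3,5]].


C ↔ A_3 under row/col permutation; |W(A_3)| = 24.

Alcove-folded reps (p=17, 7 weights, presented ϖ-order):

  λ_1+ρ ↦ (10, 6, 1)
  λ_2+ρ ↦ (3, 10, 3)
  λ_3+ρ ↦ (10, 6, 1)
  λ_4+ρ ↦ (10, 6, 1)
  λ_5+ρ ↦ (10, 6, 1)
  λ_6+ρ ↦ (10, 6, 1)
  λ_7+ρ ↦ (3, 10, 3)

Linkage partition of the 7 weights (2 classes, p=17):

[[1, 3, 4, 5, 6], [2, 7]]


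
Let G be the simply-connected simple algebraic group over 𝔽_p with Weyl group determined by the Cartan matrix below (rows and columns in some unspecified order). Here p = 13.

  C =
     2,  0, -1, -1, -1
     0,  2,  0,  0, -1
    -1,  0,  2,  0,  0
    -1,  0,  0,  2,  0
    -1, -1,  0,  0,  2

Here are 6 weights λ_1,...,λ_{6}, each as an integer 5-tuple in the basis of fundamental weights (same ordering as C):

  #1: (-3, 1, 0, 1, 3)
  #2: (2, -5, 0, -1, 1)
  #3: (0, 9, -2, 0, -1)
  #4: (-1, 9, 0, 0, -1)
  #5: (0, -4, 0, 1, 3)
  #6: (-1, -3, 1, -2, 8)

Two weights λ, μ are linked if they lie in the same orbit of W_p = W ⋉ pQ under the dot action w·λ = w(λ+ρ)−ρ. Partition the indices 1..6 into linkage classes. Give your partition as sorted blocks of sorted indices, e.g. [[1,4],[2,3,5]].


Cartan matrix: type D_5 (|W|=1920); un-permuting the 5 rows.

Ā_13 reps of the 6 weights (D_5, coords as presented):

  λ_1 → (1, 2, 1, 0, 2);  λ_2 → (1, 2, 1, 0, 2);  λ_3 → (0, 10, 1, 1, 0);  λ_4 → (0, 10, 1, 1, 0);  λ_5 → (1, 3, 1, 2, 1);  λ_6 → (1, 2, 1, 0, 2)

Grouping the 6 weights by Ā_13-representative: 3 linkage classes.

[[1, 2, 6], [3, 4], [5]]


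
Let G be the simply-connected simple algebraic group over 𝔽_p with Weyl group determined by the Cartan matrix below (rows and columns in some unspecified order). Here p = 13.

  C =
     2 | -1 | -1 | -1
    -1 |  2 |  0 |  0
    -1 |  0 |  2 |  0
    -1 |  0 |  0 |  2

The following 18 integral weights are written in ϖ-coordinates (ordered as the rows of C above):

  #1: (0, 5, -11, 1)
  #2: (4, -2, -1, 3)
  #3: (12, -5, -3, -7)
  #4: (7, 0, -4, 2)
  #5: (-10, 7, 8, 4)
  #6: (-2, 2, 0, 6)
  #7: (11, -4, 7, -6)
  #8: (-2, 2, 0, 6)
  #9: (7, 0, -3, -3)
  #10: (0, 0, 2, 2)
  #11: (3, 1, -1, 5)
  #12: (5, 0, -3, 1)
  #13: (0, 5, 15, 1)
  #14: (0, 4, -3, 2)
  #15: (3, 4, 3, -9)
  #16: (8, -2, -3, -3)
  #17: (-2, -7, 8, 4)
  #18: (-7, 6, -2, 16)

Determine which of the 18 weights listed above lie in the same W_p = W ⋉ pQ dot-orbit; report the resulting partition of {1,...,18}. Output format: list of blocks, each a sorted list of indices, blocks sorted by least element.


Root system D_4: the 4×4 matrix C matches after relabeling.

Folding the 18 weights λ_j+ρ into Ā_13 (reps in the given 4-coord order):

    1: (1, 2, 0, 6)
    2: (4, 1, 0, 4)
    3: (0, 4, 2, 6)
    4: (1, 1, 3, 3)
    5: (4, 1, 0, 4)
    6: (1, 2, 0, 6)
    7: (1, 4, 1, 2)
    8: (1, 2, 0, 6)
    9: (4, 1, 2, 2)
    10: (1, 1, 3, 3)
    11: (1, 2, 0, 6)
    12: (4, 1, 2, 2)
    13: (1, 2, 0, 6)
    14: (1, 4, 1, 2)
    15: (4, 1, 0, 4)
    16: (4, 1, 2, 2)
    17: (4, 1, 2, 2)
    18: (0, 4, 2, 6)

6 distinct reps among the 18 weights ⇒ 6 W_13-linkage classes:

[[1, 6, 8, 11, 13], [2, 5, 15], [3, 18], [4, 10], [7, 14], [9, 12, 16, 17]]


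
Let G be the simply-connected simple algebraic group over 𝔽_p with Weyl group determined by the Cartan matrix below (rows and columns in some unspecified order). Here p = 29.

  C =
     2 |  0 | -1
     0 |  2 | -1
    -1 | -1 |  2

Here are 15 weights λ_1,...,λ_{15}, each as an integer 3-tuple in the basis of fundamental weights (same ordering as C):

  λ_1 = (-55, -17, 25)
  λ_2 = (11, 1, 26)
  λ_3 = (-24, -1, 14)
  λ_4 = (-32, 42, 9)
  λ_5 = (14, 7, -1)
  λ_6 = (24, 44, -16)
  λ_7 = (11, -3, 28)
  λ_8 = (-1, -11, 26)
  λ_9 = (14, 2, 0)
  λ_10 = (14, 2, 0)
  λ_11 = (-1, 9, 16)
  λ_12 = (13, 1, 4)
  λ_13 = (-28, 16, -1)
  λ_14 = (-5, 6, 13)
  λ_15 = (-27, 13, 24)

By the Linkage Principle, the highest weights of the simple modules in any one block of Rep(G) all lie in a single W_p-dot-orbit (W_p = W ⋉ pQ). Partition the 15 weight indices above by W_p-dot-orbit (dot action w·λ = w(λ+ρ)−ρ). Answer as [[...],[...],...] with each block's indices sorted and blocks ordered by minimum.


A_3 Cartan matrix, 3 simple roots permuted; ρ=(1,1,1).

Ā_29 reps of the 15 weights (A_3, coords as presented):

  λ_1 → (15, 3, 1);  λ_2 → (0, 10, 17);  λ_3 → (15, 8, 0);  λ_4 → (14, 2, 5);  λ_5 → (15, 8, 0);  λ_6 → (15, 3, 1);  λ_7 → (0, 10, 17);  λ_8 → (0, 10, 17);  λ_9 → (15, 3, 1);  λ_10 → (15, 3, 1);  λ_11 → (0, 10, 17);  λ_12 → (14, 2, 5);  λ_13 → (0, 10, 17);  λ_14 → (4, 7, 10);  λ_15 → (15, 3, 1)

These 15 weights hit 5 W_29-dot-orbits; sizes (5, 5, 2, 2, 1):

[[1, 6, 9, 10, 15], [2, 7, 8, 11, 13], [3, 5], [4, 12], [14]]


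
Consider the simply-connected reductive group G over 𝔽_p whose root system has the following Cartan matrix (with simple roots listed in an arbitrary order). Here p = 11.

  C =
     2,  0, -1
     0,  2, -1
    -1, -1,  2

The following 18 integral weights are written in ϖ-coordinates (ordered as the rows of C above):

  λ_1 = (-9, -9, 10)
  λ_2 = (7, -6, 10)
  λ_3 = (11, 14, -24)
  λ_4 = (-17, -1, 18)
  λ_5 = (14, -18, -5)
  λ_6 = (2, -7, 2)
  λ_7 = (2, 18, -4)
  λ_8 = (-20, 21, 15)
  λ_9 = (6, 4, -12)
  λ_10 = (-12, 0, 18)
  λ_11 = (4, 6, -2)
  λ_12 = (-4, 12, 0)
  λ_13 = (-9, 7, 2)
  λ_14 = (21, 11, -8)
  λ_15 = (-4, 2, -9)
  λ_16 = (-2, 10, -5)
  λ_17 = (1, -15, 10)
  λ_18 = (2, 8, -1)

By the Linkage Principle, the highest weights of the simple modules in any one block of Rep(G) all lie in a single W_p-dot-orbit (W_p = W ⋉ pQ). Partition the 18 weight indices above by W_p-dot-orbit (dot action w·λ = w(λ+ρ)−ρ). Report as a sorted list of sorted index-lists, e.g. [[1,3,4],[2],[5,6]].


C ↔ A_3 under row/col permutation; |W(A_3)| = 24.

Each λ_j+ρ reduced to Ā_11; 3-tuples below use C's row order:

  λ_1+ρ ↦ (3, 3, 5) · λ_2+ρ ↦ (0, 3, 3) · λ_3+ρ ↦ (0, 3, 1) · λ_4+ρ ↦ (3, 3, 5) · λ_5+ρ ↦ (4, 6, 1) · λ_6+ρ ↦ (0, 3, 3) · λ_7+ρ ↦ (3, 3, 5) · λ_8+ρ ↦ (0, 3, 3) · λ_9+ρ ↦ (4, 6, 1) · λ_10+ρ ↦ (2, 8, 0) · λ_11+ρ ↦ (4, 6, 1) · λ_12+ρ ↦ (2, 8, 0) · λ_13+ρ ↦ (3, 3, 5) · λ_14+ρ ↦ (4, 6, 1) · λ_15+ρ ↦ (3, 3, 5) · λ_16+ρ ↦ (4, 6, 1) · λ_17+ρ ↦ (2, 8, 0) · λ_18+ρ ↦ (2, 8, 0)

5 distinct reps among the 18 weights ⇒ 5 W_11-linkage classes:

[[1, 4, 7, 13, 15], [2, 6, 8], [3], [5, 9, 11, 14, 16], [10, 12, 17, 18]]


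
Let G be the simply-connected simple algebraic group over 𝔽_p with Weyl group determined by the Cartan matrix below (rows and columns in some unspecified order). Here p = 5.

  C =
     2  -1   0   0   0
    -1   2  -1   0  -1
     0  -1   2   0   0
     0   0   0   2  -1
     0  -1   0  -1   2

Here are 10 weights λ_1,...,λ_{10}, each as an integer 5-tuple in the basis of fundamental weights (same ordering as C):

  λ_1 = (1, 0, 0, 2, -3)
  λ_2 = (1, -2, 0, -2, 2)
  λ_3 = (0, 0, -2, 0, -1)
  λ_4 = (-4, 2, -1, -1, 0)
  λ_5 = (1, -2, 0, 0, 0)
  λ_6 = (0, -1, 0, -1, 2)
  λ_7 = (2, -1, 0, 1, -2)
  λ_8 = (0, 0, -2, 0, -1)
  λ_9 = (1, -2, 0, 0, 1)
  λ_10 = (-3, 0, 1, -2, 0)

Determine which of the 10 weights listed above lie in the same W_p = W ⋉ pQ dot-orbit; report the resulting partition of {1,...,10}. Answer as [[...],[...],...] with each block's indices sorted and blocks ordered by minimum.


D_5 Cartan matrix, 5 simple roots permuted; ρ=(1,1,1,1,1).

λ_j+ρ reflected into Ā_5 (⟨·,θ^∨⟩≤5); 5-tuples as given:

  1: (1, 1, 0, 1, 0);  2: (1, 1, 0, 1, 0);  3: (1, 0, 1, 1, 0);  4: (3, 0, 0, 0, 1);  5: (1, 1, 0, 1, 0);  6: (1, 0, 1, 0, 0);  7: (2, 1, 0, 1, 0);  8: (1, 0, 1, 1, 0);  9: (1, 1, 0, 1, 0);  10: (1, 0, 1, 0, 1)

These 10 weights hit 6 W_5-dot-orbits; sizes (4, 2, 1, 1, 1, 1):

[[1, 2, 5, 9], [3, 8], [4], [6], [7], [10]]


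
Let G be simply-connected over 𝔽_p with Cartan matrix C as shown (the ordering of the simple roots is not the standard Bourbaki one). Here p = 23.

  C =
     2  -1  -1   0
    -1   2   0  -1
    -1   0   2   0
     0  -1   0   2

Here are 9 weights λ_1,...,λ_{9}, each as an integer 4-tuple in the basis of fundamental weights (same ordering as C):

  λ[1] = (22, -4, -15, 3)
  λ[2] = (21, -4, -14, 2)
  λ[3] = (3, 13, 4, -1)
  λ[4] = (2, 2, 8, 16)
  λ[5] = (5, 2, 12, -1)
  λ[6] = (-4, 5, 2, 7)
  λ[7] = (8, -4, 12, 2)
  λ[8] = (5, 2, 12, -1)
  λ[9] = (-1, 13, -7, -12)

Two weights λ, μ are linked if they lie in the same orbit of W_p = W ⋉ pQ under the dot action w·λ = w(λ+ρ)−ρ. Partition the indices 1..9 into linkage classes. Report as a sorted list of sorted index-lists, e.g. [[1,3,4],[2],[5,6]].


A_4 Cartan matrix, 4 simple roots permuted; ρ=(1,1,1,1).

W_23-reps of the 9 weights in Ā_23 (same 4-coord order as C):

  λ_1 → (6, 3, 13, 0) · λ_2 → (6, 3, 13, 0) · λ_3 → (4, 14, 5, 0) · λ_4 → (3, 3, 0, 8) · λ_5 → (6, 3, 13, 0) · λ_6 → (3, 3, 0, 8) · λ_7 → (6, 3, 13, 0) · λ_8 → (6, 3, 13, 0) · λ_9 → (3, 3, 0, 8)

Partition of {1..9} into 3 W_23-dot-orbits:

[[1, 2, 5, 7, 8], [3], [4, 6, 9]]


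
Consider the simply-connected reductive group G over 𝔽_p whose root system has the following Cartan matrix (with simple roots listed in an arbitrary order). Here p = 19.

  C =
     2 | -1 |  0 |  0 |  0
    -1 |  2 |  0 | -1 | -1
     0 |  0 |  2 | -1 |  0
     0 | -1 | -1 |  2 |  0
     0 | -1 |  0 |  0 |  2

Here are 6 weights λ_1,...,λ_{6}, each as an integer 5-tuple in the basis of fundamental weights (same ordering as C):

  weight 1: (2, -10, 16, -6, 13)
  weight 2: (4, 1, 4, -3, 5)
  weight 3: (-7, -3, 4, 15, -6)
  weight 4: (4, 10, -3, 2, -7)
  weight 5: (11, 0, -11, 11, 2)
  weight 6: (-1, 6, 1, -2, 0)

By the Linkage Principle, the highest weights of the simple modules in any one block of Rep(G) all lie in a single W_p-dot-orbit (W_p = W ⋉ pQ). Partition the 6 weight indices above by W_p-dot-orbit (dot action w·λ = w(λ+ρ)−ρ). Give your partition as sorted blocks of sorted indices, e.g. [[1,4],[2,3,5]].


Root system D_5: the 5×5 matrix C matches after relabeling.

Folding the 6 weights λ_j+ρ into Ā_19 (reps in the given 5-coord order):

    λ_1+ρ ↦ (5, 0, 3, 2, 6)
    λ_2+ρ ↦ (5, 0, 3, 2, 6)
    λ_3+ρ ↦ (5, 0, 3, 2, 6)
    λ_4+ρ ↦ (5, 0, 3, 2, 6)
    λ_5+ρ ↦ (3, 3, 0, 1, 6)
    λ_6+ρ ↦ (0, 6, 1, 1, 1)

Grouping the 6 weights by Ā_19-representative: 3 linkage classes.

[[1, 2, 3, 4], [5], [6]]


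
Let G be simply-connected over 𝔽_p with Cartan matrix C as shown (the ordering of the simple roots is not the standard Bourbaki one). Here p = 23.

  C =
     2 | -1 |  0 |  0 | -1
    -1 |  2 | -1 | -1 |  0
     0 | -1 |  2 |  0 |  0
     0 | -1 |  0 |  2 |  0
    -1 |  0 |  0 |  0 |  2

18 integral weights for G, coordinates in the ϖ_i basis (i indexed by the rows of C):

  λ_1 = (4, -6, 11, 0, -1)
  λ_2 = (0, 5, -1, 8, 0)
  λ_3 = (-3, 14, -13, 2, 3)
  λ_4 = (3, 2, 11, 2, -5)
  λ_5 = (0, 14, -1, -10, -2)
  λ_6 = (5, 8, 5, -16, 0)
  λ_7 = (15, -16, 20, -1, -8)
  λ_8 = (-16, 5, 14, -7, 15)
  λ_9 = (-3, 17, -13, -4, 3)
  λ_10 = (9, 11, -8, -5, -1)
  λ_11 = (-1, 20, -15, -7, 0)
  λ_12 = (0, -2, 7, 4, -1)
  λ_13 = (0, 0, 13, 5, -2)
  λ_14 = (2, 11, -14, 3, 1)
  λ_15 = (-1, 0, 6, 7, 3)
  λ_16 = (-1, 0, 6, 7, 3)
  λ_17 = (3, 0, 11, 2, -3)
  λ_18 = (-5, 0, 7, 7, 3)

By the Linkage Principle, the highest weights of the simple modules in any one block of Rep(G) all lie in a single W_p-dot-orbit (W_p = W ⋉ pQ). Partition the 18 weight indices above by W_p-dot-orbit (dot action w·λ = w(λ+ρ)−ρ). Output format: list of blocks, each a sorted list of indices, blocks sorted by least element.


Dynkin diagram of C (from the 8 off-diagonal −1 entries): D_5.

W_23-reps of the 18 weights in Ā_23 (same 5-coord order as C):

  [1] (0, 1, 7, 4, 0);  [2] (0, 6, 0, 9, 1);  [3] (2, 1, 12, 3, 2);  [4] (2, 1, 12, 3, 2);  [5] (0, 6, 0, 9, 1);  [6] (0, 6, 0, 9, 1);  [7] (0, 6, 0, 9, 1);  [8] (0, 6, 0, 9, 1);  [9] (2, 1, 12, 3, 2);  [10] (0, 1, 7, 4, 0);  [11] (0, 1, 14, 6, 1);  [12] (0, 1, 7, 4, 0);  [13] (0, 1, 14, 6, 1);  [14] (2, 1, 12, 3, 2);  [15] (0, 1, 7, 8, 4);  [16] (0, 1, 7, 8, 4);  [17] (2, 1, 12, 3, 2);  [18] (1, 3, 5, 5, 0)

These 18 weights hit 6 W_23-dot-orbits; sizes (3, 5, 5, 2, 2, 1):

[[1, 10, 12], [2, 5, 6, 7, 8], [3, 4, 9, 14, 17], [11, 13], [15, 16], [18]]


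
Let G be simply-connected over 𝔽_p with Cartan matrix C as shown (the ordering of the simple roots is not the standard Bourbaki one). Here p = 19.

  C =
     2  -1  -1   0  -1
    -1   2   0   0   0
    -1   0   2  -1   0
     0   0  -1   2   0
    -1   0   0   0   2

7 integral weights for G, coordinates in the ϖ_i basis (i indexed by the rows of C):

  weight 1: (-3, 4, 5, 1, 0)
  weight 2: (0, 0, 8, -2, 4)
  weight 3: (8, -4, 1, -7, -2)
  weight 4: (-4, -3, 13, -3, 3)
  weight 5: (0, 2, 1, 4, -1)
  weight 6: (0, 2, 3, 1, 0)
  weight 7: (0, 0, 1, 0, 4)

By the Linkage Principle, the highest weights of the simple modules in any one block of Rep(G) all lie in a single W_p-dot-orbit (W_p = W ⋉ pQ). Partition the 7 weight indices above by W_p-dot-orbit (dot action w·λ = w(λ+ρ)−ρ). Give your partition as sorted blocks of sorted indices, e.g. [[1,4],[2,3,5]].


Type D_5, rank 5, |W|=1920; reorder rows/cols to standard.

Folding the 7 weights λ_j+ρ into Ā_19 (reps in the given 5-coord order):

  [1] (1, 3, 4, 2, 1) · [2] (1, 1, 2, 1, 5) · [3] (1, 3, 4, 2, 1) · [4] (1, 3, 4, 2, 1) · [5] (1, 3, 2, 5, 0) · [6] (1, 3, 4, 2, 1) · [7] (1, 1, 2, 1, 5)

Grouping the 7 weights by Ā_19-representative: 3 linkage classes.

[[1, 3, 4, 6], [2, 7], [5]]
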